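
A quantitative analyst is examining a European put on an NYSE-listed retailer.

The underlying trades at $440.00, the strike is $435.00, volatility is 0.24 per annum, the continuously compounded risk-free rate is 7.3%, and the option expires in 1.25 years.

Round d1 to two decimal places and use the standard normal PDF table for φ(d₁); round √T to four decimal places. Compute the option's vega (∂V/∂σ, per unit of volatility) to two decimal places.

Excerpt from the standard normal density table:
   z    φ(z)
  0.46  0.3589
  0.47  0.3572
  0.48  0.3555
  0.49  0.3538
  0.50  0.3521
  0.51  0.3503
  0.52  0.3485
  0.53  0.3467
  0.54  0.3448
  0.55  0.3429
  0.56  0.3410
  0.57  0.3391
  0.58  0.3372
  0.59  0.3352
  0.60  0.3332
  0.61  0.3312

171.43

T = 1.25;  σ√T = 0.2683
d₁ = [ln(440/435) + (0.073 + 0.24²/2)·1.25] / 0.2683 = [0.0114 + 0.1273] / 0.2683 = 0.5168 which rounds to 0.52
√T = √1.25 = 1.1180
φ(d₁) = φ(0.52) = 0.3485
vega = S·φ(d₁)·√T = 440·0.3485·1.1180 = 171.4341
(Vega is the same for a European call and put with the same parameters.)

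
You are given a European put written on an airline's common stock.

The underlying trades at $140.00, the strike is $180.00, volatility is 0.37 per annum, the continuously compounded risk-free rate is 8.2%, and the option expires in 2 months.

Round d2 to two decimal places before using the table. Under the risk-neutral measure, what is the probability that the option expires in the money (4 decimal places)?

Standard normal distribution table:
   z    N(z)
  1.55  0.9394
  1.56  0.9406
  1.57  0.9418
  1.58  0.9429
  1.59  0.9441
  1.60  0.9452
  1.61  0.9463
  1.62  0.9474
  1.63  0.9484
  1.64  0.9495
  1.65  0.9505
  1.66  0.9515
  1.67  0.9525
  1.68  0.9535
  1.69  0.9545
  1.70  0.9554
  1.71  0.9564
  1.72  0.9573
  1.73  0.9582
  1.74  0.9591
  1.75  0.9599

σ√T = 0.37 × 0.4082 = 0.1511
d₁ = [ln(140/180) + (0.082 + 0.37²/2)·0.1667] / 0.1511 = [-0.2513 + 0.0251] / 0.1511 = -1.4978 → -1.50
d₂ = d₁ − σ√T = -1.4978 − 0.1511 = -1.6488 → -1.65
Pr(exercise) under Q = N(−d₂) = N(1.65) = 0.9505

0.9505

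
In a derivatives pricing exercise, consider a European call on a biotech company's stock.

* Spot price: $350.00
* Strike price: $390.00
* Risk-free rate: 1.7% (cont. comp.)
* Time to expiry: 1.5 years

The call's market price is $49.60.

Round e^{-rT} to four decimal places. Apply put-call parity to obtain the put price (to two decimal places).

$79.77

exp(−rT) = exp(−0.017·1.5) = 0.9748
Put-call parity: C − P = S − K·e^(−rT) = 350 − 390·0.9748 = 350 − 380.1720 = -30.1720
P = C − (C − P) = 49.60 − (-30.1720) = 79.7720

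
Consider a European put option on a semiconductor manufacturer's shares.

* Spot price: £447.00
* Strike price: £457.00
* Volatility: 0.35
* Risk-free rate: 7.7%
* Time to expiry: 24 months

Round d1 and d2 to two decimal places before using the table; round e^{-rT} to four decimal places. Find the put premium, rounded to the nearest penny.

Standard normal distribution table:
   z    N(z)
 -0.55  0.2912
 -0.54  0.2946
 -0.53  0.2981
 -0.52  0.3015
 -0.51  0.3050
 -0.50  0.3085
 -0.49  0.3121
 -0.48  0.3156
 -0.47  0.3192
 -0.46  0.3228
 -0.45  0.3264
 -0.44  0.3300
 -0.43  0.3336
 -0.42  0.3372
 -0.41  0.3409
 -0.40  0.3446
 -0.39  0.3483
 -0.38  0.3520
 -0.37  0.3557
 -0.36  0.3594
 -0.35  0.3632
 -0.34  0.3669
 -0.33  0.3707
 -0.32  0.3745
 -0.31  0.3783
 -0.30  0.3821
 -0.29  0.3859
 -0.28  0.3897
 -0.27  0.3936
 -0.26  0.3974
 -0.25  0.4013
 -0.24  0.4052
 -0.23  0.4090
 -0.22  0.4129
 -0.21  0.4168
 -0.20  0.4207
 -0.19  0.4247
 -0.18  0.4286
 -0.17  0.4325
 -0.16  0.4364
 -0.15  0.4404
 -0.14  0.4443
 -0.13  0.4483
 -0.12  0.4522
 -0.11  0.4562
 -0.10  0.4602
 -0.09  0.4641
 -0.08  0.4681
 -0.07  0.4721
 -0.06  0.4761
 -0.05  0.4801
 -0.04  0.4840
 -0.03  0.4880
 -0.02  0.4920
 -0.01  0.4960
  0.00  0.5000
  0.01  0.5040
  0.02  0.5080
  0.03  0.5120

σ√T = 0.35·√2 = 0.4950
d₁ = [ln(447/457) + (0.077 + 0.35²/2)·2] / 0.4950 = [-0.0221 + 0.2765] / 0.4950 = 0.5139 ≈ 0.51
d₂ = d₁ − σ√T = 0.5139 − 0.4950 = 0.0189 ≈ 0.02
e^(−rT) = e^(−0.077·2) = 0.8573
N(−d₂) = N(-0.02) = 0.4920;  N(−d₁) = N(-0.51) = 0.3050
P = 457·0.8573·0.4920 − 447·0.3050 = 192.7588 − 136.3350 = 56.4238

£56.42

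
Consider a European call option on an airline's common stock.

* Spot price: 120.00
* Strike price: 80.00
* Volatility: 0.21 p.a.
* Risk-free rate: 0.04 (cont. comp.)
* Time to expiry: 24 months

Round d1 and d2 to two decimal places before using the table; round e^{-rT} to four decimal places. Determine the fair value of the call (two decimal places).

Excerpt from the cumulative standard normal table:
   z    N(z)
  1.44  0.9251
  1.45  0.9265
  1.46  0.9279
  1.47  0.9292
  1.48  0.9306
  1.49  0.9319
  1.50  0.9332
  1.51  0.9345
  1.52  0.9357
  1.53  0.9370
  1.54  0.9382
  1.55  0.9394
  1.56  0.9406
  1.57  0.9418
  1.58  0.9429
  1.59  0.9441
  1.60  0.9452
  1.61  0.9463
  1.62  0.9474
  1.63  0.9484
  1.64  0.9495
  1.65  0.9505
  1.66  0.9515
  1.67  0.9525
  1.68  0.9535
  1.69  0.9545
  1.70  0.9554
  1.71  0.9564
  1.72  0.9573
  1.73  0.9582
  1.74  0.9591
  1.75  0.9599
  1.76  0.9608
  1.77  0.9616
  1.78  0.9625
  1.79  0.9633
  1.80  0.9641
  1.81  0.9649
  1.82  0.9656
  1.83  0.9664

46.68

σ√T = 0.21 × 1.4142 = 0.2970
d₁ = [ln(120/80) + (0.04 + ½·0.21²)·2] / (σ√T) = (0.4055 + 0.1241) / 0.2970 = 1.7831 ⇒ 1.78
d₂ = 1.7831 − 0.2970 = 1.4862 ⇒ 1.49
e^(−rT) = e^(−0.04·2) = 0.9231
C = 120·N(1.78) − 80·0.9231·N(1.49) = 120·0.9625 − 80·0.9231·0.9319 = 115.5000 − 68.8190 = 46.6810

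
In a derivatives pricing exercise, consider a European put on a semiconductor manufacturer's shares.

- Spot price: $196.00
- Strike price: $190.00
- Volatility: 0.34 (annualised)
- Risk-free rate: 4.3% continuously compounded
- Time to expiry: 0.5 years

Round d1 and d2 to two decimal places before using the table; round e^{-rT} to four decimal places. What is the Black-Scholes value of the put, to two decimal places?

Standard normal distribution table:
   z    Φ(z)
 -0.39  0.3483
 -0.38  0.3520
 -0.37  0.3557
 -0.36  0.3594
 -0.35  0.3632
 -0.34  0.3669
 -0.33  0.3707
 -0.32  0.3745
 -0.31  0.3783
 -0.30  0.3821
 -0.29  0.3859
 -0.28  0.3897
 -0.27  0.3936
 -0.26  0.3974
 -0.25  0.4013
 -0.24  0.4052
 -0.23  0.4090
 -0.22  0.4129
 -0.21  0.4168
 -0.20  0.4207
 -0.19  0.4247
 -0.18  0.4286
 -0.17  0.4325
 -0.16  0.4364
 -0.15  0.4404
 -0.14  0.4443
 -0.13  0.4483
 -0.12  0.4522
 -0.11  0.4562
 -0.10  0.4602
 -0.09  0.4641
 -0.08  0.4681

$13.66

T = 0.5;  σ√T = 0.2404
d₁ = [ln(196/190) + (0.043 + ½·0.34²)·0.5] / (σ√T) = (0.0311 + 0.0504) / 0.2404 = 0.3390 ≈ 0.34
d₂ = 0.3390 − 0.2404 = 0.0985 ≈ 0.10
e^(−rT) = e^(−0.043·0.5) = 0.9787
P = 190·0.9787·N(-0.10) − 196·N(-0.34) = 190·0.9787·0.4602 − 196·0.3669 = 85.5756 − 71.9124 = 13.6632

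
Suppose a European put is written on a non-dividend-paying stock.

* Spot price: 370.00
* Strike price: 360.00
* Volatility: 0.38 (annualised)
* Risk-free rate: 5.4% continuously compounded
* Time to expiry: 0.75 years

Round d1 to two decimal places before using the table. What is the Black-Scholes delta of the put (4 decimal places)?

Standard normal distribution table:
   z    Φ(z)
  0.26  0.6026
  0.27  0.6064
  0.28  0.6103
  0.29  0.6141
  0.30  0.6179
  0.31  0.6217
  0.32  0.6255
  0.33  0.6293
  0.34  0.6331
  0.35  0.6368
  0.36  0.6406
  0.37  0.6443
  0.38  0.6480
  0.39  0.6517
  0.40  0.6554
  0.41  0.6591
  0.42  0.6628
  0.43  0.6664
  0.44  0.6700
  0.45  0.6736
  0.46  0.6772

-0.3557

T = 0.75;  σ√T = 0.3291
d₁ = [ln(370/360) + (0.054 + ½·0.38²)·0.75] / (σ√T) = (0.0274 + 0.0947) / 0.3291 = 0.3709 ≈ 0.37
N(d₁) = N(0.37) = 0.6443
Δ_put = N(d₁) − 1 = 0.6443 − 1 = -0.3557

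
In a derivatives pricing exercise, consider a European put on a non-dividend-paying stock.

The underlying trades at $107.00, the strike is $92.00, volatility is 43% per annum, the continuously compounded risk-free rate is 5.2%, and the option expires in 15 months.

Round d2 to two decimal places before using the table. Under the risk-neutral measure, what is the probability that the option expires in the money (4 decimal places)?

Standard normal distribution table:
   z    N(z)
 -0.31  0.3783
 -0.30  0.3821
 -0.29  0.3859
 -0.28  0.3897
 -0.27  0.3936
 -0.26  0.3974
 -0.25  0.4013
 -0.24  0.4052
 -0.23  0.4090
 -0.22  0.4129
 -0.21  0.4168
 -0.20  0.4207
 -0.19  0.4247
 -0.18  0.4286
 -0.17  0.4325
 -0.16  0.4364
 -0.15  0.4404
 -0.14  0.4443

0.4168

σ√T = 0.43·√1.25 = 0.4808
d₁ = [ln(107/92) + (0.052 + 0.43²/2)·1.25] / 0.4808 = [0.1510 + 0.1806] / 0.4808 = 0.6898 ⇒ 0.69
d₂ = d₁ − σ√T = 0.6898 − 0.4808 = 0.2090 ⇒ 0.21
Risk-neutral Pr[S_T < K] = N(−d₂) = N(-0.21) = 0.4168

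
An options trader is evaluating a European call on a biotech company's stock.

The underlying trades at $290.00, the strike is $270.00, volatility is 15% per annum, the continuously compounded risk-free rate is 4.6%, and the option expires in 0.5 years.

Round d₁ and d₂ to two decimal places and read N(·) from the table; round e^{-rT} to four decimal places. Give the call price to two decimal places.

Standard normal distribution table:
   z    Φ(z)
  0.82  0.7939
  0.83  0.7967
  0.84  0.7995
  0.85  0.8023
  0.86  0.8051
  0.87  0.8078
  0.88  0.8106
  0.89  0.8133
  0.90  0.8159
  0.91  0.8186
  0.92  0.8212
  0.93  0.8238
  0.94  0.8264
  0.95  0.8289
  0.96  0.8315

T = 0.5;  σ√T = 0.1061
ln(S/K) + (r + σ²/2)T = ln(290/270) + (0.046 + 0.15²/2)·0.5 = 0.0715 + 0.0286 = 0.1001
d₁ = 0.1001 / 0.1061 = 0.9436 ≈ 0.94
d₂ = d₁ − σ√T = 0.9436 − 0.1061 = 0.8375 ≈ 0.84
exp(−rT) = exp(−0.046·0.5) = 0.9773
N(d₁) = N(0.94) = 0.8264;  N(d₂) = N(0.84) = 0.7995
C = 290·0.8264 − 270·0.9773·0.7995 = 239.6560 − 210.9649 = 28.6911

$28.69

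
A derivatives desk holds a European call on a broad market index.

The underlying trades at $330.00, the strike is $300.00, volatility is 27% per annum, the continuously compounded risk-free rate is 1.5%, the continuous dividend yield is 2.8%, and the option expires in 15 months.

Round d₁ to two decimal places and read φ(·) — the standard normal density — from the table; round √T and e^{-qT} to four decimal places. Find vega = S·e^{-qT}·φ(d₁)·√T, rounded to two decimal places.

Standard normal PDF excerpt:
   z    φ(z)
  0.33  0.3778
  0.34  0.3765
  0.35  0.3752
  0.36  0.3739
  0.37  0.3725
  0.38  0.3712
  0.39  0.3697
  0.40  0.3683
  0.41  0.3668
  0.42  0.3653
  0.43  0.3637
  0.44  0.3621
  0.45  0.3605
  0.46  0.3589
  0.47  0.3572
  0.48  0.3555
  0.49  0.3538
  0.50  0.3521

130.67

σ√T = 0.27·√1.25 = 0.3019
d₁ = [ln(330/300) + (0.015 − 0.028 + 0.27²/2)·1.25] / 0.3019 = [0.0953 + 0.0293] / 0.3019 = 0.4128 ≈ 0.41
√T = √1.25 = 1.1180
φ(d₁) = φ(0.41) = 0.3668
exp(−qT) = exp(−0.028·1.25) = 0.9656
vega = S·exp(−qT)·φ(d₁)·√T = 330·0.9656·0.3668·1.1180 = 130.6719
(The put has the same vega.)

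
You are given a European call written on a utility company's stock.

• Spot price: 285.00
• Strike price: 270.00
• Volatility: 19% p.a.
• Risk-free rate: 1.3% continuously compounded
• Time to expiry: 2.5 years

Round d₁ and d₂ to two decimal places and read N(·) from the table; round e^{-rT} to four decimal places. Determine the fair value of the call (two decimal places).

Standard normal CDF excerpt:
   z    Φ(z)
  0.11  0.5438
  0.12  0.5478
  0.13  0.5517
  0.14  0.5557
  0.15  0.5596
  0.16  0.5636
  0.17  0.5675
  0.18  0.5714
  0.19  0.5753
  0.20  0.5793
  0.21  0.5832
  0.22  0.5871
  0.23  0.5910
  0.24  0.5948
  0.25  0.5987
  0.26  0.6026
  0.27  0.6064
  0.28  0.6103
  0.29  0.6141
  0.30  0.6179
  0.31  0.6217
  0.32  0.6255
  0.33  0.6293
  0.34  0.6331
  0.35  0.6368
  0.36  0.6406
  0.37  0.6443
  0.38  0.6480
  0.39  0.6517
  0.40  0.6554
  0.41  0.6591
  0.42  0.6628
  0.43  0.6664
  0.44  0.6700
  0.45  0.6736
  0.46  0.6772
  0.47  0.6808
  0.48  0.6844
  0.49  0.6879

45.71

σ√T = 0.19 × 1.5811 = 0.3004
d₁ = [ln(285/270) + (0.013 + 0.19²/2)·2.5] / 0.3004 = [0.0541 + 0.0776] / 0.3004 = 0.4384 which rounds to 0.44
d₂ = d₁ − σ√T = 0.4384 − 0.3004 = 0.1379 which rounds to 0.14
e^(−rT) = e^(−0.013·2.5) = 0.9680
N(d₁) = N(0.44) = 0.6700;  N(d₂) = N(0.14) = 0.5557
C = 285·0.6700 − 270·0.9680·0.5557 = 190.9500 − 145.2378 = 45.7122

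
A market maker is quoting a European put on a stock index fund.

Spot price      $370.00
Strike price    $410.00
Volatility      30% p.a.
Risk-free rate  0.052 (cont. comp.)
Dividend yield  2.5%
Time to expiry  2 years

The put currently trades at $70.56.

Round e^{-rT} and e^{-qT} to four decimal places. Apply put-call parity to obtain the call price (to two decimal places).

e^(−qT) = e^(−0.025·2) = 0.9512;  e^(−rT) = e^(−0.052·2) = 0.9012
Put-call parity: C − P = S·e^(−qT) − K·e^(−rT) = 370·0.9512 − 410·0.9012 = 351.9440 − 369.4920 = -17.5480
C = P + (C − P) = 70.56 + (-17.5480) = 53.0120

$53.01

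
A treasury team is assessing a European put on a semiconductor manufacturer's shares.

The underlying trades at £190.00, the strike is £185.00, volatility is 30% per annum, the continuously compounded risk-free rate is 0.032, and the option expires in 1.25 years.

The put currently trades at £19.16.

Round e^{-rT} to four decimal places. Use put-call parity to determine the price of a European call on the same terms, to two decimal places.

£31.41

exp(−rT) = exp(−0.032·1.25) = 0.9608
Put-call parity: C − P = S − K·e^(−rT) = 190 − 185·0.9608 = 190 − 177.7480 = 12.2520
C = P + (C − P) = 19.16 + (12.2520) = 31.4120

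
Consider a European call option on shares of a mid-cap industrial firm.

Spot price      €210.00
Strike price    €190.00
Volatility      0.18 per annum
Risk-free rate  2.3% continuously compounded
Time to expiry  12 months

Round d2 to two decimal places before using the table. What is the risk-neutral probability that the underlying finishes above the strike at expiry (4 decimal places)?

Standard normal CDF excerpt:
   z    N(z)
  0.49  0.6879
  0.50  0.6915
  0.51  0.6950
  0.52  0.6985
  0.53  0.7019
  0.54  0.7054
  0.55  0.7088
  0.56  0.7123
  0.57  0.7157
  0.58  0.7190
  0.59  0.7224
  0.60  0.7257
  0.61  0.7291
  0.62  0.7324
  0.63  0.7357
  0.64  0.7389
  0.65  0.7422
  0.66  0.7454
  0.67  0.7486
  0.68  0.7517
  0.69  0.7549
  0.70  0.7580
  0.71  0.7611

T = 1;  σ√T = 0.1800
d₁ = [ln(210/190) + (0.023 + ½·0.18²)·1] / (σ√T) = (0.1001 + 0.0392) / 0.1800 = 0.7738 ⇒ 0.77
d₂ = 0.7738 − 0.1800 = 0.5938 ⇒ 0.59
Pr(exercise) under Q = N(d₂) = 0.7224

0.7224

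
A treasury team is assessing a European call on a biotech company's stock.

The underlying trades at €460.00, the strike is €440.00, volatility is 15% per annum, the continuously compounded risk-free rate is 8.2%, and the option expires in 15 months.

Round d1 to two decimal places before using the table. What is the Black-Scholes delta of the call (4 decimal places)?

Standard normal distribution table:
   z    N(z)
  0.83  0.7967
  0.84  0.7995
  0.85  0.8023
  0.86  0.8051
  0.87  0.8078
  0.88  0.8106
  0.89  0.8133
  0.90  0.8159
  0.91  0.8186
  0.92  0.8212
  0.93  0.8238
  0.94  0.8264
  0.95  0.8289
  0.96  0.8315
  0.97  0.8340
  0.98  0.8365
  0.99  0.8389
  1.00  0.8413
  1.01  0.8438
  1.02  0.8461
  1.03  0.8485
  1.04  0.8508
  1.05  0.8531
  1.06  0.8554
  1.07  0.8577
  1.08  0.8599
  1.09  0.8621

T = 1.25;  σ√T = 0.1677
d₁ = [ln(460/440) + (0.082 + 0.15²/2)·1.25] / 0.1677 = [0.0445 + 0.1166] / 0.1677 = 0.9601 ≈ 0.96
N(d₁) = N(0.96) = 0.8315
Δ_call = N(d₁) = 0.8315

0.8315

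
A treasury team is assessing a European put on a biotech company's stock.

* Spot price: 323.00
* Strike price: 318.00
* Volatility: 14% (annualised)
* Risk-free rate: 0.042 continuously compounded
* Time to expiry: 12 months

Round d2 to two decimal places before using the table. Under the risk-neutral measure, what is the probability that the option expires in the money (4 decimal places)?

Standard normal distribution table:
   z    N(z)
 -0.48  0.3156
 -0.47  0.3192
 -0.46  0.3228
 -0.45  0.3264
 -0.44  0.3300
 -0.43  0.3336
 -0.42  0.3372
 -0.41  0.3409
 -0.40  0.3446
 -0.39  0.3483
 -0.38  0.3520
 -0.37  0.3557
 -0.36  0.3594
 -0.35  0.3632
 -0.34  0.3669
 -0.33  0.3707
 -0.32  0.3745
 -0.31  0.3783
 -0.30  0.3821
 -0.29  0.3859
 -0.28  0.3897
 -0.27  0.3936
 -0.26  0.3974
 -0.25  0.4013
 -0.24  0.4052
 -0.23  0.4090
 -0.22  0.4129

0.3669

σ√T = 0.14 × 1.0000 = 0.1400
d₁ = [ln(323/318) + (0.042 + 0.14²/2)·1] / 0.1400 = [0.0156 + 0.0518] / 0.1400 = 0.4814 → 0.48
d₂ = d₁ − σ√T = 0.4814 − 0.1400 = 0.3414 → 0.34
Risk-neutral Pr[S_T < K] = N(−d₂) = N(-0.34) = 0.3669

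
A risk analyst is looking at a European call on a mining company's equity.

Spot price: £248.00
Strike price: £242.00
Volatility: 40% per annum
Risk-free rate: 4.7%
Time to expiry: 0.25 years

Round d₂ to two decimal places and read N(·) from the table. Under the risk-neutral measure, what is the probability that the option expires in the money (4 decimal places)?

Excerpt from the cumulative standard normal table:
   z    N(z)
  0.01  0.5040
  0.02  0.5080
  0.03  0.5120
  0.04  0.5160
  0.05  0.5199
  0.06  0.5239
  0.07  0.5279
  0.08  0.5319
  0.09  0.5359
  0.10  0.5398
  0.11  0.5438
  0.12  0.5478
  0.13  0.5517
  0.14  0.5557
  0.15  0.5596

0.5319

σ√T = 0.4 × 0.5000 = 0.2000
ln(S/K) + (r + σ²/2)T = ln(248/242) + (0.047 + 0.4²/2)·0.25 = 0.0245 + 0.0318 = 0.0562
d₁ = 0.0562 / 0.2000 = 0.2812 → 0.28
d₂ = d₁ − σ√T = 0.2812 − 0.2000 = 0.0812 → 0.08
Pr(exercise) under Q = N(d₂) = 0.5319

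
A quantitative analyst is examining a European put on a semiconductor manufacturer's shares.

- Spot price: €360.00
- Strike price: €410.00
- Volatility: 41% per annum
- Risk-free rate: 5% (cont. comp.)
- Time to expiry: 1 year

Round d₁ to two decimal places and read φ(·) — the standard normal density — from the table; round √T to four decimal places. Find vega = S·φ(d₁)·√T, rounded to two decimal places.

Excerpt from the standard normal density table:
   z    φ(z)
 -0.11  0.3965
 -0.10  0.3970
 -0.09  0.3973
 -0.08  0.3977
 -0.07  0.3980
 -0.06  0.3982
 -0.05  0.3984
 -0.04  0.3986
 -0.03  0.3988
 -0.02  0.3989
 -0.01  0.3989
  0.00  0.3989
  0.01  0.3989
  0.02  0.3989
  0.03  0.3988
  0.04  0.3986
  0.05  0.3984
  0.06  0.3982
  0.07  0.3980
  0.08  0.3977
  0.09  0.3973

143.60

σ√T = 0.41·√1 = 0.4100
ln(S/K) + (r + σ²/2)T = ln(360/410) + (0.05 + 0.41²/2)·1 = -0.1301 + 0.1341 = 0.0040
d₁ = 0.0040 / 0.4100 = 0.0097 ≈ 0.01
√T = √1 = 1.0000
φ(d₁) = φ(0.01) = 0.3989
vega = S·φ(d₁)·√T = 360·0.3989·1.0000 = 143.6040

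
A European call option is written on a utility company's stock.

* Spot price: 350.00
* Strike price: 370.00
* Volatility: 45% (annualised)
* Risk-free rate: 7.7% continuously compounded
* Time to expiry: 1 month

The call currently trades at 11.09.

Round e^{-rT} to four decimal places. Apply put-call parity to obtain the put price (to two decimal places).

28.72

exp(−rT) = exp(−0.077·0.08333) = 0.9936
Put-call parity: C − P = S − K·e^(−rT) = 350 − 370·0.9936 = 350 − 367.6320 = -17.6320
P = C − (C − P) = 11.09 − (-17.6320) = 28.7220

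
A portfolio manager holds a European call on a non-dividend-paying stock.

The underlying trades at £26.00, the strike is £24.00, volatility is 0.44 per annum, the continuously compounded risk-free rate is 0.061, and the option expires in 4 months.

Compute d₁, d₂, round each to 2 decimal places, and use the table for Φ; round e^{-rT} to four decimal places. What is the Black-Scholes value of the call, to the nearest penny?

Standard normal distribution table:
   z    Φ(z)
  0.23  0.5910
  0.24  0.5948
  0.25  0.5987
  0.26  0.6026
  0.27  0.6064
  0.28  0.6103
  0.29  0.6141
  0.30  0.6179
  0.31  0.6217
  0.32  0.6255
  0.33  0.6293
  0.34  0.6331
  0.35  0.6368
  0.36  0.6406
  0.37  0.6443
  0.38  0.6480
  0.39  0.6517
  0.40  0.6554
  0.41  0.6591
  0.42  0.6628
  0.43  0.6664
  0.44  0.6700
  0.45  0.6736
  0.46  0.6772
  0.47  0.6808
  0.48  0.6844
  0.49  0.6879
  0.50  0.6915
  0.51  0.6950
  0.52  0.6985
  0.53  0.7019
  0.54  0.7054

T = 0.3333;  σ√T = 0.2540
d₁ = [ln(26/24) + (0.061 + ½·0.44²)·0.3333] / (σ√T) = (0.0800 + 0.0526) / 0.2540 = 0.5221 ≈ 0.52
d₂ = 0.5221 − 0.2540 = 0.2681 ≈ 0.27
e^(−rT) = e^(−0.061·0.3333) = 0.9799
N(d₁) = N(0.52) = 0.6985;  N(d₂) = N(0.27) = 0.6064
C = 26·0.6985 − 24·0.9799·0.6064 = 18.1610 − 14.2611 = 3.8999

£3.90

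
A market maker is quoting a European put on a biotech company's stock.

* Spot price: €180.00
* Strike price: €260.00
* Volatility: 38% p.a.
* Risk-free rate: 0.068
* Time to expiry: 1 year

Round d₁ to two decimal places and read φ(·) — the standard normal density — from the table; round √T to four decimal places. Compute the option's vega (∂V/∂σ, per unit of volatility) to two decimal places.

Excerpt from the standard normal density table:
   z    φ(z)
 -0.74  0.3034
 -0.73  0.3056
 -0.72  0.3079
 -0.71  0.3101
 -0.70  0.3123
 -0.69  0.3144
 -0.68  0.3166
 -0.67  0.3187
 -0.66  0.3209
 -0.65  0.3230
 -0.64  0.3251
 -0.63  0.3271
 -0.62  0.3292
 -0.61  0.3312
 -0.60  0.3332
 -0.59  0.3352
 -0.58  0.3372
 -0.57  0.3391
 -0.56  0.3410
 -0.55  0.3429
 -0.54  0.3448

σ√T = 0.38 × 1.0000 = 0.3800
ln(S/K) + (r + σ²/2)T = ln(180/260) + (0.068 + 0.38²/2)·1 = -0.3677 + 0.1402 = -0.2275
d₁ = -0.2275 / 0.3800 = -0.5987 ⇒ -0.60
√T = √1 = 1.0000
φ(d₁) = φ(-0.60) = 0.3332
vega = S·φ(d₁)·√T = 180·0.3332·1.0000 = 59.9760

59.98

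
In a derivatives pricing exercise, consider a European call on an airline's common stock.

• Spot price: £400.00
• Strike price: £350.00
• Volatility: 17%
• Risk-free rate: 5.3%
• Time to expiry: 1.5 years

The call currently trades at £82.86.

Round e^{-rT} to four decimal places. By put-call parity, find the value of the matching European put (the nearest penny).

exp(−rT) = exp(−0.053·1.5) = 0.9236
Put-call parity: C − P = S − K·e^(−rT) = 400 − 350·0.9236 = 400 − 323.2600 = 76.7400
P = C − (C − P) = 82.86 − (76.7400) = 6.1200

£6.12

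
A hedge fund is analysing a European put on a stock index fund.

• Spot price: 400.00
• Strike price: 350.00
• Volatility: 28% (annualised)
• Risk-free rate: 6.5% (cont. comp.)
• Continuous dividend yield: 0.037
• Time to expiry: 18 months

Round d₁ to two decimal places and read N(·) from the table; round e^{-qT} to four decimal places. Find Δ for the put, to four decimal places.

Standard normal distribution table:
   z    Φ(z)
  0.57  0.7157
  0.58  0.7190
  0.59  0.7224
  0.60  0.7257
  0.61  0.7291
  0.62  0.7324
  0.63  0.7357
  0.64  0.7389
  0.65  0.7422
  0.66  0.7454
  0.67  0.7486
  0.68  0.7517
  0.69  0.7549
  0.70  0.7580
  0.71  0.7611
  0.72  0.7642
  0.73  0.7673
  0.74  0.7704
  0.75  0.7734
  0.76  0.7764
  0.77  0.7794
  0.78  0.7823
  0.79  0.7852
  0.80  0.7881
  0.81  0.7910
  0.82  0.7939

-0.2349

σ√T = 0.28 × 1.2247 = 0.3429
d₁ = [ln(400/350) + (0.065 − 0.037 + 0.28²/2)·1.5] / 0.3429 = [0.1335 + 0.1008] / 0.3429 = 0.6833 ⇒ 0.68
N(d₁) = N(0.68) = 0.7517
Δ_put = exp(−qT)·(N(d₁) − 1) = 0.9460·(0.7517 − 1) = -0.2349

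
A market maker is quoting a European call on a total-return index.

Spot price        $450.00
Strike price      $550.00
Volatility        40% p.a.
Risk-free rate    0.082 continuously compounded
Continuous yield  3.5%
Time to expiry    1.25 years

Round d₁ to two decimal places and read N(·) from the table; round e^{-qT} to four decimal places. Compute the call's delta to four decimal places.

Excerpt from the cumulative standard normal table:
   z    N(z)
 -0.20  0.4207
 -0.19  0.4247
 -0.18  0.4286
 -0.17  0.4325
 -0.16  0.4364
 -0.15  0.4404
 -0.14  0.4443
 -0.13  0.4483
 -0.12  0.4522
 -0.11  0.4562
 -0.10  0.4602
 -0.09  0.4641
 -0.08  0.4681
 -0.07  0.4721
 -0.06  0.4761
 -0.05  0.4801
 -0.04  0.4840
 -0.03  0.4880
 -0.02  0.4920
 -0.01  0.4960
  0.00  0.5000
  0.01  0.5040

σ√T = 0.4·√1.25 = 0.4472
d₁ = [ln(450/550) + (0.082 − 0.035 + 0.4²/2)·1.25] / 0.4472 = [-0.2007 + 0.1588] / 0.4472 = -0.0937 which rounds to -0.09
N(d₁) = N(-0.09) = 0.4641
Δ_call = exp(−qT)·N(d₁) = 0.9572·0.4641 = 0.4442

0.4442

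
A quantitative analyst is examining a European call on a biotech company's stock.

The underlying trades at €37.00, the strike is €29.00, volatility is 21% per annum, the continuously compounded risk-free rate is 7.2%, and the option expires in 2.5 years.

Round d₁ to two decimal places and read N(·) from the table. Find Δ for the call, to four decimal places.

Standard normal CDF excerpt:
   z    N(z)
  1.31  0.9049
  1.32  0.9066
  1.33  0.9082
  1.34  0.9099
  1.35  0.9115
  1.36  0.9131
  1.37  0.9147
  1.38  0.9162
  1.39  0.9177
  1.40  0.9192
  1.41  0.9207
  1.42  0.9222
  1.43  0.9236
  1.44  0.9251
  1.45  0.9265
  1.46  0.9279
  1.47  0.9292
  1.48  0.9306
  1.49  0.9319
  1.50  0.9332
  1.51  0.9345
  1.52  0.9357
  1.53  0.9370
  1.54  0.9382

0.9251

σ√T = 0.21 × 1.5811 = 0.3320
d₁ = [ln(37/29) + (0.072 + 0.21²/2)·2.5] / 0.3320 = [0.2436 + 0.2351] / 0.3320 = 1.4418 ≈ 1.44
N(d₁) = N(1.44) = 0.9251
Δ_call = N(d₁) = 0.9251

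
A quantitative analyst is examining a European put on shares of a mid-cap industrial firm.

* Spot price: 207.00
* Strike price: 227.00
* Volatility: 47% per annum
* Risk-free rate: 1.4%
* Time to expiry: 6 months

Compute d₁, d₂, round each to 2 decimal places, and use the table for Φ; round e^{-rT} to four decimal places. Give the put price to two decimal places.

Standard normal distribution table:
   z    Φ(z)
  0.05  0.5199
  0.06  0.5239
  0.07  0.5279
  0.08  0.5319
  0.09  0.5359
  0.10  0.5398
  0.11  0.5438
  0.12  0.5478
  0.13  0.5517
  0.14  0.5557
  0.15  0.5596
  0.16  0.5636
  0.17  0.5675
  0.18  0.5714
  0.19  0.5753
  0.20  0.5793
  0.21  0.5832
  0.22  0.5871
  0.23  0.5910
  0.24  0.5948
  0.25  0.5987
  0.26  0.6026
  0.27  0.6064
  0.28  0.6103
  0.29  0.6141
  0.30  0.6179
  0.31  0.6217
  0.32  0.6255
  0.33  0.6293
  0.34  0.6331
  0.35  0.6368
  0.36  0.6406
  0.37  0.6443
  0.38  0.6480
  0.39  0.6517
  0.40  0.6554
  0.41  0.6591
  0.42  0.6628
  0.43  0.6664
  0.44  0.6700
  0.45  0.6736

T = 0.5;  σ√T = 0.3323
d₁ = [ln(207/227) + (0.014 + ½·0.47²)·0.5] / (σ√T) = (-0.0922 + 0.0622) / 0.3323 = -0.0903 → -0.09
d₂ = -0.0903 − 0.3323 = -0.4226 → -0.42
e^(−rT) = e^(−0.014·0.5) = 0.9930
P = 227·0.9930·N(0.42) − 207·N(0.09) = 227·0.9930·0.6628 − 207·0.5359 = 149.4024 − 110.9313 = 38.4711

38.47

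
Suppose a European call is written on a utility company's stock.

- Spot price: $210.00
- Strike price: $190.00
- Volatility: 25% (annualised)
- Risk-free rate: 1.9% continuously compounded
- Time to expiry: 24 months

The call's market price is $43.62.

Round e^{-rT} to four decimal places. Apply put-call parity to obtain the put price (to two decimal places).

$16.53

e^(−rT) = e^(−0.019·2) = 0.9627
Put-call parity: C − P = S − K·e^(−rT) = 210 − 190·0.9627 = 210 − 182.9130 = 27.0870
P = C − (C − P) = 43.62 − (27.0870) = 16.5330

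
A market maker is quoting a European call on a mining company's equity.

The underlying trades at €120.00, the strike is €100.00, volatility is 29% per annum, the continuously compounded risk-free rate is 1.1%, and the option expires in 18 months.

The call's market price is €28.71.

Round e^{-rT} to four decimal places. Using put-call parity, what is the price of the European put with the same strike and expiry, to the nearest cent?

€7.07

exp(−rT) = exp(−0.011·1.5) = 0.9836
Put-call parity: C − P = S − K·e^(−rT) = 120 − 100·0.9836 = 120 − 98.3600 = 21.6400
P = C − (C − P) = 28.71 − (21.6400) = 7.0700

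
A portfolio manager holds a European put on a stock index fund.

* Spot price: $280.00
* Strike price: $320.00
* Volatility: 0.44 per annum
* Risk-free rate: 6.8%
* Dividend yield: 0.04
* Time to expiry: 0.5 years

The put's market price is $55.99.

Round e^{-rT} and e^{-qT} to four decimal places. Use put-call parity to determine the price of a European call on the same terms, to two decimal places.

$21.13

e^(−qT) = e^(−0.04·0.5) = 0.9802;  e^(−rT) = e^(−0.068·0.5) = 0.9666
Put-call parity: C − P = S·e^(−qT) − K·e^(−rT) = 280·0.9802 − 320·0.9666 = 274.4560 − 309.3120 = -34.8560
C = P + (C − P) = 55.99 + (-34.8560) = 21.1340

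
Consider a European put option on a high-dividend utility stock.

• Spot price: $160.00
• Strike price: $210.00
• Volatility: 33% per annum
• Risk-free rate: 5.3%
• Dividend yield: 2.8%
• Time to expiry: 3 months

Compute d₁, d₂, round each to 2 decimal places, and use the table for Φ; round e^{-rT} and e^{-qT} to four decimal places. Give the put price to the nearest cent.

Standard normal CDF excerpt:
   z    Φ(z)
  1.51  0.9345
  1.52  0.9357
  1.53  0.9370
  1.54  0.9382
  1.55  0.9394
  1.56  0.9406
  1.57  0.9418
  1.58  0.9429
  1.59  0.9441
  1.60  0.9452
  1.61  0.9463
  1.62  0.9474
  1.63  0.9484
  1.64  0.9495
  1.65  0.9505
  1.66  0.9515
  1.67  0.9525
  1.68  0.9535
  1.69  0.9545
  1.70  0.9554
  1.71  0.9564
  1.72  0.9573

σ√T = 0.33·√0.25 = 0.1650
d₁ = [ln(160/210) + (0.053 − 0.028 + 0.33²/2)·0.25] / 0.1650 = [-0.2719 + 0.0199] / 0.1650 = -1.5277 → -1.53
d₂ = d₁ − σ√T = -1.5277 − 0.1650 = -1.6927 → -1.69
e^(−qT) = e^(−0.028·0.25) = 0.9930;  e^(−rT) = e^(−0.053·0.25) = 0.9868
P = 210·0.9868·N(1.69) − 160·0.9930·N(1.53) = 210·0.9868·0.9545 − 160·0.9930·0.9370 = 197.7991 − 148.8706 = 48.9286

$48.93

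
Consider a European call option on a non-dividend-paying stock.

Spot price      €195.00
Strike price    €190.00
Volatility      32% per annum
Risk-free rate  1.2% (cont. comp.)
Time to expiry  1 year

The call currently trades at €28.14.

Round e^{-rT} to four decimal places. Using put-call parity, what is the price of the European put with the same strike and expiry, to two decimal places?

€20.88

exp(−rT) = exp(−0.012·1) = 0.9881
Put-call parity: C − P = S − K·e^(−rT) = 195 − 190·0.9881 = 195 − 187.7390 = 7.2610
P = C − (C − P) = 28.14 − (7.2610) = 20.8790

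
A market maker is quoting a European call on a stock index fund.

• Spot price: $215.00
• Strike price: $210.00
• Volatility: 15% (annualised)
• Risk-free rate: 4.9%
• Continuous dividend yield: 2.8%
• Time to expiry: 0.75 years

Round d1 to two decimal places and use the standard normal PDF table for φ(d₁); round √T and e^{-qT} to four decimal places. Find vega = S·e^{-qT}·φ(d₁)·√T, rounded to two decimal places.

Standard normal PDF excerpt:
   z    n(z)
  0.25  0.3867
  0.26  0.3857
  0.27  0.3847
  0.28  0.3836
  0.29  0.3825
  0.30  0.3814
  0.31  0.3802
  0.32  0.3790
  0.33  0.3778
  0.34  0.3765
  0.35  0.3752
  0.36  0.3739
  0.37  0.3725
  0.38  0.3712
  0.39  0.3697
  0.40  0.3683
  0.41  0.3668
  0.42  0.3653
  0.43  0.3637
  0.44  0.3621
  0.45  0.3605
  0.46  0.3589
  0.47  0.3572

67.91

σ√T = 0.15 × 0.8660 = 0.1299
d₁ = [ln(215/210) + (0.049 − 0.028 + ½·0.15²)·0.75] / (σ√T) = (0.0235 + 0.0242) / 0.1299 = 0.3673 ≈ 0.37
√T = √0.75 = 0.8660
φ(d₁) = φ(0.37) = 0.3725
e^(−qT) = e^(−0.028·0.75) = 0.9792
vega = S·e^(−qT)·φ(d₁)·√T = 215·0.9792·0.3725·0.8660 = 67.9132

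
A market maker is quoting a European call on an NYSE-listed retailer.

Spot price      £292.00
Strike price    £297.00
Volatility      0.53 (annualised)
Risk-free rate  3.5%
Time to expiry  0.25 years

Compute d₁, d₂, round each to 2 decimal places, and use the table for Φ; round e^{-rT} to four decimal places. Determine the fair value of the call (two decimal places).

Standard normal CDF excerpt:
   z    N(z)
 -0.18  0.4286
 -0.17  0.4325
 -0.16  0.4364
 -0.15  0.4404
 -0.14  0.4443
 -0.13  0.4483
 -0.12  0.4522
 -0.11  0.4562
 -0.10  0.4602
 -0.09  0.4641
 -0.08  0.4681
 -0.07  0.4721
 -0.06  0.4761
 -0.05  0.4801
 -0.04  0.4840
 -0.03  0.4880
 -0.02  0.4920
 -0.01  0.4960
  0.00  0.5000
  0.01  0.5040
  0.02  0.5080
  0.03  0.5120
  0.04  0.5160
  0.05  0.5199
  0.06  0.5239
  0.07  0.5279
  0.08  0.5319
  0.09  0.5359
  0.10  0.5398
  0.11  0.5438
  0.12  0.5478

£29.14

T = 0.25;  σ√T = 0.2650
ln(S/K) + (r + σ²/2)T = ln(292/297) + (0.035 + 0.53²/2)·0.25 = -0.0170 + 0.0439 = 0.0269
d₁ = 0.0269 / 0.2650 = 0.1014 which rounds to 0.10
d₂ = d₁ − σ√T = 0.1014 − 0.2650 = -0.1636 which rounds to -0.16
exp(−rT) = exp(−0.035·0.25) = 0.9913
N(d₁) = N(0.10) = 0.5398;  N(d₂) = N(-0.16) = 0.4364
C = 292·0.5398 − 297·0.9913·0.4364 = 157.6216 − 128.4832 = 29.1384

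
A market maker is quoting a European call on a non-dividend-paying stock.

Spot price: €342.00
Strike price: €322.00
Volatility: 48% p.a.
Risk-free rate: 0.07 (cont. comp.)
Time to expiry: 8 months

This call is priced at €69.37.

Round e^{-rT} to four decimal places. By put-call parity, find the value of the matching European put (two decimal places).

e^(−rT) = e^(−0.07·0.6667) = 0.9544
Put-call parity: C − P = S − K·e^(−rT) = 342 − 322·0.9544 = 342 − 307.3168 = 34.6832
P = C − (C − P) = 69.37 − (34.6832) = 34.6868

€34.69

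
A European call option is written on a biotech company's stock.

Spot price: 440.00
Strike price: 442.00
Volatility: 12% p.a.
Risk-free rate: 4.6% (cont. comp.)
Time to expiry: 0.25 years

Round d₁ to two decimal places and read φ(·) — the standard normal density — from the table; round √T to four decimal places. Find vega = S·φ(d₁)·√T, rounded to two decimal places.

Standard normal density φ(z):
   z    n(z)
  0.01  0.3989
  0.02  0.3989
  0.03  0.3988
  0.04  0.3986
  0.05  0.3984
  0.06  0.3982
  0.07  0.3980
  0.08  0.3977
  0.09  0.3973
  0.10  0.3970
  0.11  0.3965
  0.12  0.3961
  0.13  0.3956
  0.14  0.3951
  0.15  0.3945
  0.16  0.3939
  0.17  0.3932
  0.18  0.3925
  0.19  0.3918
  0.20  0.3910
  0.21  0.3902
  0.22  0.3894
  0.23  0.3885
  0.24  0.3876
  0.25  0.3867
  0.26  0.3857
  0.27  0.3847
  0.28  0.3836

T = 0.25;  σ√T = 0.0600
d₁ = [ln(440/442) + (0.046 + 0.12²/2)·0.25] / 0.0600 = [-0.0045 + 0.0133] / 0.0600 = 0.1461 ⇒ 0.15
√T = √0.25 = 0.5000
φ(d₁) = φ(0.15) = 0.3945
vega = S·φ(d₁)·√T = 440·0.3945·0.5000 = 86.7900

86.79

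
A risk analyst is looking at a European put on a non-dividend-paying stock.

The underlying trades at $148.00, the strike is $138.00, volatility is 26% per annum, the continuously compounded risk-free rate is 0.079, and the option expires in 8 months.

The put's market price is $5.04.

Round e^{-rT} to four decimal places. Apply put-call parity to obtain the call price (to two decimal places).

e^(−rT) = e^(−0.079·0.6667) = 0.9487
Put-call parity: C − P = S − K·e^(−rT) = 148 − 138·0.9487 = 148 − 130.9206 = 17.0794
C = P + (C − P) = 5.04 + (17.0794) = 22.1194

$22.12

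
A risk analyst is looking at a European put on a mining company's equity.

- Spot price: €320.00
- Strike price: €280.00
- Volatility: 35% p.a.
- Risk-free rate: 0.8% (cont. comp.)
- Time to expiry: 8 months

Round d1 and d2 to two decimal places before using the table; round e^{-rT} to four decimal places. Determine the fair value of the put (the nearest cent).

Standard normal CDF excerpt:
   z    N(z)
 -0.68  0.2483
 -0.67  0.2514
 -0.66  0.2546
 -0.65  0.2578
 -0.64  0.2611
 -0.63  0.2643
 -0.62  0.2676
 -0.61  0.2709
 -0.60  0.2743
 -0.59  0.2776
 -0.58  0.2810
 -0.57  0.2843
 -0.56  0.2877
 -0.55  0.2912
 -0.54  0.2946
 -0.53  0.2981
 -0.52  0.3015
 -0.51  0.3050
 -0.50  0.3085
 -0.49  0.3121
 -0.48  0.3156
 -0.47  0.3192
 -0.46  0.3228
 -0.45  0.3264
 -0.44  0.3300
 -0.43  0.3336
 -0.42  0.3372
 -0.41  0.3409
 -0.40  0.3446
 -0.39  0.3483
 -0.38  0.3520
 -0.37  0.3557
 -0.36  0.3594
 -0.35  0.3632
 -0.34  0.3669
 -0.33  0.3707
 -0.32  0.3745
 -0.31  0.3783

€17.61

T = 0.6667;  σ√T = 0.2858
d₁ = [ln(320/280) + (0.008 + ½·0.35²)·0.6667] / (σ√T) = (0.1335 + 0.0462) / 0.2858 = 0.6288 which rounds to 0.63
d₂ = 0.6288 − 0.2858 = 0.3430 which rounds to 0.34
exp(−rT) = exp(−0.008·0.6667) = 0.9947
N(−d₂) = N(-0.34) = 0.3669;  N(−d₁) = N(-0.63) = 0.2643
P = 280·0.9947·0.3669 − 320·0.2643 = 102.1875 − 84.5760 = 17.6115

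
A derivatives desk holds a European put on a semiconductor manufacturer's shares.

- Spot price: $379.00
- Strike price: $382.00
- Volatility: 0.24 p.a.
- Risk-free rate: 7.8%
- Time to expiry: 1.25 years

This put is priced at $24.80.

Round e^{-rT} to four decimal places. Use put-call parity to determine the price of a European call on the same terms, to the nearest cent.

e^(−rT) = e^(−0.078·1.25) = 0.9071
Put-call parity: C − P = S − K·e^(−rT) = 379 − 382·0.9071 = 379 − 346.5122 = 32.4878
C = P + (C − P) = 24.80 + (32.4878) = 57.2878

$57.29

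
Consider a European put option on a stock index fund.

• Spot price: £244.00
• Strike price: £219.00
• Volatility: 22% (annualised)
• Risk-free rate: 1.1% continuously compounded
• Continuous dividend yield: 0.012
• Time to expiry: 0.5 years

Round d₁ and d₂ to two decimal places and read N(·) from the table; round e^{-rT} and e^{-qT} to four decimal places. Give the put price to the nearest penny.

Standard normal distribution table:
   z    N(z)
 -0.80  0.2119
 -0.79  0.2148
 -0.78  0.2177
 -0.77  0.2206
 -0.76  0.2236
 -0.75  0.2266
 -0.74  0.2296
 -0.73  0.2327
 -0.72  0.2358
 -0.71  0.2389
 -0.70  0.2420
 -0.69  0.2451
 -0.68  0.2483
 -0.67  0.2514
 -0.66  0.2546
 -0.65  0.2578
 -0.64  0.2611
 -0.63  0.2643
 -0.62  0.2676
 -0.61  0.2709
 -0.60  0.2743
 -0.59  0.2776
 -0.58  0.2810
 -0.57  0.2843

T = 0.5;  σ√T = 0.1556
d₁ = [ln(244/219) + (0.011 − 0.012 + 0.22²/2)·0.5] / 0.1556 = [0.1081 + 0.0116] / 0.1556 = 0.7694 which rounds to 0.77
d₂ = d₁ − σ√T = 0.7694 − 0.1556 = 0.6139 which rounds to 0.61
e^(−qT) = e^(−0.012·0.5) = 0.9940;  e^(−rT) = e^(−0.011·0.5) = 0.9945
N(−d₂) = N(-0.61) = 0.2709;  N(−d₁) = N(-0.77) = 0.2206
P = 219·0.9945·0.2709 − 244·0.9940·0.2206 = 59.0008 − 53.5034 = 5.4974

£5.50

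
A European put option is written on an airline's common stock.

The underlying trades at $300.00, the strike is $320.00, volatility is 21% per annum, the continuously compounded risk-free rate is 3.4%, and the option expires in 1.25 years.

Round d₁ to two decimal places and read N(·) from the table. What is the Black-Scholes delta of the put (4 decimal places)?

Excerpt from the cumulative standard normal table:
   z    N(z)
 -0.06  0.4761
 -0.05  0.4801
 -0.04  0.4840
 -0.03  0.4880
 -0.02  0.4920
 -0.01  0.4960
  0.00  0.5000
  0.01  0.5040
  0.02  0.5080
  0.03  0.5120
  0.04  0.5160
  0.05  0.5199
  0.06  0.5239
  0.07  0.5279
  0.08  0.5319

σ√T = 0.21 × 1.1180 = 0.2348
d₁ = [ln(300/320) + (0.034 + 0.21²/2)·1.25] / 0.2348 = [-0.0645 + 0.0701] / 0.2348 = 0.0235 ⇒ 0.02
N(d₁) = N(0.02) = 0.5080
Δ_put = N(d₁) − 1 = 0.5080 − 1 = -0.4920

-0.4920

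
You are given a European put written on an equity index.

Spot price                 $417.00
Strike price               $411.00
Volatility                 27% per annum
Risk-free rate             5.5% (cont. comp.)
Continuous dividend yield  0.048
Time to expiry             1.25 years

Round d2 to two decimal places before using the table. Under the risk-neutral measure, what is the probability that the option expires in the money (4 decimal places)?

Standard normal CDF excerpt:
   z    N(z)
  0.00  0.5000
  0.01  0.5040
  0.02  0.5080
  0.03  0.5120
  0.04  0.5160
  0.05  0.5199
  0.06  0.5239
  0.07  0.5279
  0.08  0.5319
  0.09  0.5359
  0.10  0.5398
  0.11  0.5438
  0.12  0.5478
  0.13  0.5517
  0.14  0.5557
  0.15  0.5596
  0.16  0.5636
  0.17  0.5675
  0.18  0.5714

0.5279

σ√T = 0.27 × 1.1180 = 0.3019
d₁ = [ln(417/411) + (0.055 − 0.048 + 0.27²/2)·1.25] / 0.3019 = [0.0145 + 0.0543] / 0.3019 = 0.2279 ≈ 0.23
d₂ = d₁ − σ√T = 0.2279 − 0.3019 = -0.0739 ≈ -0.07
Pr(exercise) under Q = N(−d₂) = N(0.07) = 0.5279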